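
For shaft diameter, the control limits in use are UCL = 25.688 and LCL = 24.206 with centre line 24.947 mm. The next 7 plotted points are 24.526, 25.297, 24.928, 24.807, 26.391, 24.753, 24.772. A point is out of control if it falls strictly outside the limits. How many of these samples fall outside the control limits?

Compare each point to [24.206, 25.688]: sample 5 = 26.391 > UCL.

1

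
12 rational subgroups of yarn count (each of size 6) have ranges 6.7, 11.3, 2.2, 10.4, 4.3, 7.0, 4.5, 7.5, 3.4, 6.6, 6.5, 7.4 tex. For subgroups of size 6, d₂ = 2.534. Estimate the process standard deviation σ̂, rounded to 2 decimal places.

2.56

R̄ = (6.7 + 11.3 + 2.2 + 10.4 + 4.3 + 7.0 + 4.5 + 7.5 + 3.4 + 6.6 + 6.5 + 7.4) / 12 = 6.4833
σ̂ = R̄ / d₂ = 6.4833 / 2.534 = 2.5585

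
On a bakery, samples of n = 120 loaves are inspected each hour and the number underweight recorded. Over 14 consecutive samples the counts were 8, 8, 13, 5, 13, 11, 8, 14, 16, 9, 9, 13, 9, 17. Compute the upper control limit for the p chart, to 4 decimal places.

p̄ = Σdᵢ / (k·n) = 153 / (14 × 120) = 0.09107
UCL = p̄ + 3·√(p̄(1−p̄)/n) = 0.09107 + 3 × √(0.09107×0.90893/120) = 0.09107 + 3 × 0.02626 = 0.16986

0.1699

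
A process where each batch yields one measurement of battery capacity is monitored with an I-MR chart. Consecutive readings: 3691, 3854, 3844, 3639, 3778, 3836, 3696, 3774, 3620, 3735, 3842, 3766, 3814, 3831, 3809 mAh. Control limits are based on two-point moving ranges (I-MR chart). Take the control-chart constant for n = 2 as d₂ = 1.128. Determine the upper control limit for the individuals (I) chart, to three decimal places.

X̄ = (3691 + 3854 + 3844 + 3639 + 3778 + 3836 + 3696 + 3774 + 3620 + 3735 + 3842 + 3766 + 3814 + 3831 + 3809) / 15 = 3768.6000
Moving ranges: 163, 10, 205, 139, 58, 140, 78, 154, 115, 107, 76, 48, 17, 22; M̄R̄ = 1332.0000 / 14 = 95.1429
UCL = X̄ + 3·M̄R̄/d₂ = 3768.6000 + 3 × 95.1429 / 1.128 = 4021.6395

4021.640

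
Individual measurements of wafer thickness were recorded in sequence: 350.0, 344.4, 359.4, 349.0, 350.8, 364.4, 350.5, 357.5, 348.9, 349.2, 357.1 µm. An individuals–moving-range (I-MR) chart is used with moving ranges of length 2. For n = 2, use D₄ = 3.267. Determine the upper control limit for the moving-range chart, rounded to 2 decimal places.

27.48

Moving ranges: 5.6, 15.0, 10.4, 1.8, 13.6, 13.9, 7.0, 8.6, 0.3, 7.9; M̄R̄ = 84.1000 / 10 = 8.4100
UCL_MR = D₄·M̄R̄ = 3.267 × 8.4100 = 27.4755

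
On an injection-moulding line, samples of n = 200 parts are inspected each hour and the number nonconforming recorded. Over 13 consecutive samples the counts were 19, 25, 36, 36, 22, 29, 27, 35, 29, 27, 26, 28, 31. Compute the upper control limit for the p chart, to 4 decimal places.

p̄ = Σdᵢ / (k·n) = 370 / (13 × 200) = 0.14231
UCL = p̄ + 3·√(p̄(1−p̄)/n) = 0.14231 + 3 × √(0.14231×0.85769/200) = 0.14231 + 3 × 0.02470 = 0.21642

0.2164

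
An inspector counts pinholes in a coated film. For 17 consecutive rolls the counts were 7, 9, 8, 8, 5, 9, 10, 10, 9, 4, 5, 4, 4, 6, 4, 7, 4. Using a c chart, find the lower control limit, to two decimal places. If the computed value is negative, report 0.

c̄ = (7 + 9 + 8 + 8 + 5 + 9 + 10 + 10 + 9 + 4 + 5 + 4 + 4 + 6 + 4 + 7 + 4) / 17 = 113 / 17 = 6.6471
LCL = c̄ − 3√c̄ = 6.6471 − 3 × 2.5782 = -1.0875 → 0 (cannot be negative)

0.00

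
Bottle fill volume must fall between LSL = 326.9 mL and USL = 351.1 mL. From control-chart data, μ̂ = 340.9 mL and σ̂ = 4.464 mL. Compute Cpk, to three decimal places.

0.762

Cpu = (USL − μ̂) / (3σ̂) = (351.1 − 340.9) / (3 × 4.464) = 0.7616; Cpl = (μ̂ − LSL) / (3σ̂) = (340.9 − 326.9) / (3 × 4.464) = 1.0454; Cpk = min(Cpu, Cpl) = 0.7616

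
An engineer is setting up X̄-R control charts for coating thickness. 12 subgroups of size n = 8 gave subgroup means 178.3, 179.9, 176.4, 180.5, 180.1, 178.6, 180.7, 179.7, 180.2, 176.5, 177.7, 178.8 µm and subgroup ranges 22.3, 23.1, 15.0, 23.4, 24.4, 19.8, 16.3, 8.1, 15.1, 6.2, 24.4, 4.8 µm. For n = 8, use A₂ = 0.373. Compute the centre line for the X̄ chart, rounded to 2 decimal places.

X̄̄ = (178.3 + 179.9 + 176.4 + 180.5 + 180.1 + 178.6 + 180.7 + 179.7 + 180.2 + 176.5 + 177.7 + 178.8) / 12 = 2147.4000 / 12 = 178.9500
CL = X̄̄ = 178.9500

178.95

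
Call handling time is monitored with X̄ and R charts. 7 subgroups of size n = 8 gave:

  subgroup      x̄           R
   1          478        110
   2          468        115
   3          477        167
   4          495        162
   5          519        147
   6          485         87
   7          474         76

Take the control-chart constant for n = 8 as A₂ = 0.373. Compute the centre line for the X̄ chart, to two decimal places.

485.14

X̄̄ = (478 + 468 + 477 + 495 + 519 + 485 + 474) / 7 = 3396.0000 / 7 = 485.1429
CL = X̄̄ = 485.1429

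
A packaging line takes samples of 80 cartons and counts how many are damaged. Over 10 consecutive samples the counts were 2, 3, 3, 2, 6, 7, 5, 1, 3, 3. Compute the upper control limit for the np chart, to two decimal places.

p̄ = Σdᵢ / (k·n) = 35 / (10 × 80) = 0.04375
UCL = np̄ + 3·√(np̄(1−p̄)) = 3.5000 + 3 × √(3.5000×0.95625) = 3.5000 + 3 × 1.8294 = 8.9883

8.99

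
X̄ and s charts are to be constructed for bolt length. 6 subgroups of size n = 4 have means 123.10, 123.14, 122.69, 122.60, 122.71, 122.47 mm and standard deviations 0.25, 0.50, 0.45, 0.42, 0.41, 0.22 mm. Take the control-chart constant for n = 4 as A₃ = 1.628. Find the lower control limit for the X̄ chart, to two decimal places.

X̄̄ = (123.10 + 123.14 + 122.69 + 122.60 + 122.71 + 122.47) / 6 = 122.7850
s̄ = (0.25 + 0.50 + 0.45 + 0.42 + 0.41 + 0.22) / 6 = 0.3750
LCL = X̄̄ − A₃·s̄ = 122.7850 − 1.628 × 0.3750 = 122.1745

122.17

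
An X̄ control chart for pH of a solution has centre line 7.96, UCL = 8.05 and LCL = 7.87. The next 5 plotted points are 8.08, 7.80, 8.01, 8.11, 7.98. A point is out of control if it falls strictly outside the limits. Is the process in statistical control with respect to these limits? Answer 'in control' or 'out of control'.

out of control

Compare each point to [7.87, 8.05]: sample 1 = 8.08 > UCL; sample 2 = 7.80 < LCL; sample 4 = 8.11 > UCL.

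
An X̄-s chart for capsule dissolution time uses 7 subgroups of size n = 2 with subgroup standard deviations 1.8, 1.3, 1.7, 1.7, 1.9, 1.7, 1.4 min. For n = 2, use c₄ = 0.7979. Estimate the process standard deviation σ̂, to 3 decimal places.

s̄ = (1.8 + 1.3 + 1.7 + 1.7 + 1.9 + 1.7 + 1.4) / 7 = 1.6429
σ̂ = s̄ / c₄ = 1.6429 / 0.7979 = 2.0590

2.059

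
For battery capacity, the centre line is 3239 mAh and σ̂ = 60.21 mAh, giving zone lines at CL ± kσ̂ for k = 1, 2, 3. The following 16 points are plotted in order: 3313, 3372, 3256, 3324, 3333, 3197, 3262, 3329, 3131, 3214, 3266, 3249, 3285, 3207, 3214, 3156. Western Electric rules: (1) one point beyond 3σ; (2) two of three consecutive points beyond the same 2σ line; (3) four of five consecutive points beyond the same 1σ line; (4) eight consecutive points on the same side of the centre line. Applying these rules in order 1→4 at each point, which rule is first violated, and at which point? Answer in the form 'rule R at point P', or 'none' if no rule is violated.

rule 3 at point 5

Zone of each point (C = within 1σ̂, B = 1σ̂–2σ̂, A = 2σ̂–3σ̂, * = beyond 3σ̂; sign = side of CL): 1:+B, 2:+A, 3:+C, 4:+B, 5:+B, 6:-C, 7:+C, 8:+B, 9:-B, 10:-C, 11:+C, 12:+C, 13:+C, 14:-C, 15:-C, 16:-B
Rule 3 (four of five consecutive points beyond the same 1σ limit) is satisfied at point 5.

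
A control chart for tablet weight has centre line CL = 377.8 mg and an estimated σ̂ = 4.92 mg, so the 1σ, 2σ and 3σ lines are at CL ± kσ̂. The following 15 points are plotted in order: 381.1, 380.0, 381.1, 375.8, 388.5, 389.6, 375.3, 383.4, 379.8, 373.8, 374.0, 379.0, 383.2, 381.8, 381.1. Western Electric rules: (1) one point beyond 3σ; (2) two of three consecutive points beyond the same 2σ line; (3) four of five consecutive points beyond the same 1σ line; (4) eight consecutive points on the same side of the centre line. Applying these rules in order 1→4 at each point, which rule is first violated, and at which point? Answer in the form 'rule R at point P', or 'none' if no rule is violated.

rule 2 at point 6

Zone of each point (C = within 1σ̂, B = 1σ̂–2σ̂, A = 2σ̂–3σ̂, * = beyond 3σ̂; sign = side of CL): 1:+C, 2:+C, 3:+C, 4:-C, 5:+A, 6:+A, 7:-C, 8:+B, 9:+C, 10:-C, 11:-C, 12:+C, 13:+B, 14:+C, 15:+C
Rule 2 (two of three consecutive points beyond the same 2σ limit) is satisfied at point 6.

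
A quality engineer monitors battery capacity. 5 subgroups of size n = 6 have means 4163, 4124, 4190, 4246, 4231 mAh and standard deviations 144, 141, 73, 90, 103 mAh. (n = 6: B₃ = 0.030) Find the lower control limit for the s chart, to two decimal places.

s̄ = (144 + 141 + 73 + 90 + 103) / 5 = 110.2000
LCL_s = B₃·s̄ = 0.030 × 110.2000 = 3.3060

3.31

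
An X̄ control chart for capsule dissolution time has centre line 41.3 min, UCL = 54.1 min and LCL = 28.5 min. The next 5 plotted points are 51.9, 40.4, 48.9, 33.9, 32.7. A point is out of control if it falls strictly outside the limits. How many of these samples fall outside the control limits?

All 5 points lie within [28.5, 54.1].

0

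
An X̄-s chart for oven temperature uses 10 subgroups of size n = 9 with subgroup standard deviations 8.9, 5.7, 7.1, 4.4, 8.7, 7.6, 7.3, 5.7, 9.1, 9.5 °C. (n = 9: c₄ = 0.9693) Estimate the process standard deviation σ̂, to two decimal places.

7.63

s̄ = (8.9 + 5.7 + 7.1 + 4.4 + 8.7 + 7.6 + 7.3 + 5.7 + 9.1 + 9.5) / 10 = 7.4000
σ̂ = s̄ / c₄ = 7.4000 / 0.9693 = 7.6344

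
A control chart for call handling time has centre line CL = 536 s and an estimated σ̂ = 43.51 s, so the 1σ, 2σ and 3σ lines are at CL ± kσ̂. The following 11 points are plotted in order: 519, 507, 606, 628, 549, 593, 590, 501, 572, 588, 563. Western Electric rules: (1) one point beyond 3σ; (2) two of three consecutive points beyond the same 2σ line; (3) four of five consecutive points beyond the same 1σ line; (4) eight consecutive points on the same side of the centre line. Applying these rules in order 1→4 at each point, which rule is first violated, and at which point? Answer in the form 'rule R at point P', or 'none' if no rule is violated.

rule 3 at point 7

Zone of each point (C = within 1σ̂, B = 1σ̂–2σ̂, A = 2σ̂–3σ̂, * = beyond 3σ̂; sign = side of CL): 1:-C, 2:-C, 3:+B, 4:+A, 5:+C, 6:+B, 7:+B, 8:-C, 9:+C, 10:+B, 11:+C
Rule 3 (four of five consecutive points beyond the same 1σ limit) is satisfied at point 7.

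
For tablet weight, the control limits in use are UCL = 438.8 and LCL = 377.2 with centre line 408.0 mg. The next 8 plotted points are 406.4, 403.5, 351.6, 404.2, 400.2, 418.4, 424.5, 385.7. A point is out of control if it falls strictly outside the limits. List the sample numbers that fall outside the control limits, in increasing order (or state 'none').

Compare each point to [377.2, 438.8]: sample 3 = 351.6 < LCL.

3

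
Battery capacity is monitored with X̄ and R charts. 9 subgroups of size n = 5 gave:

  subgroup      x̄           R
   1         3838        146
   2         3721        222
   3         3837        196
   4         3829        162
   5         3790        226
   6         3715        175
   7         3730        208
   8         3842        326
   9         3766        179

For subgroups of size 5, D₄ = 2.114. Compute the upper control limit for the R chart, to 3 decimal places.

R̄ = (146 + 222 + 196 + 162 + 226 + 175 + 208 + 326 + 179) / 9 = 1840.0000 / 9 = 204.4444
UCL_R = D₄·R̄ = 2.114 × 204.4444 = 432.1956

432.196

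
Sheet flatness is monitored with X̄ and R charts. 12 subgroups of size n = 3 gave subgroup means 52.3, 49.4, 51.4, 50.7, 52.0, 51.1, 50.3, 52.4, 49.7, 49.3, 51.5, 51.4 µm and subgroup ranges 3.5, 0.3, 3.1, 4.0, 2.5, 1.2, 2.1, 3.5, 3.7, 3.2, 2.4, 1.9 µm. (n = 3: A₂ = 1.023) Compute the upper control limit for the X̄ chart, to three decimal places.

X̄̄ = (52.3 + 49.4 + 51.4 + 50.7 + 52.0 + 51.1 + 50.3 + 52.4 + 49.7 + 49.3 + 51.5 + 51.4) / 12 = 611.5000 / 12 = 50.9583
R̄ = (3.5 + 0.3 + 3.1 + 4.0 + 2.5 + 1.2 + 2.1 + 3.5 + 3.7 + 3.2 + 2.4 + 1.9) / 12 = 31.4000 / 12 = 2.6167
UCL = X̄̄ + A₂·R̄ = 50.9583 + 1.023 × 2.6167 = 53.6352

53.635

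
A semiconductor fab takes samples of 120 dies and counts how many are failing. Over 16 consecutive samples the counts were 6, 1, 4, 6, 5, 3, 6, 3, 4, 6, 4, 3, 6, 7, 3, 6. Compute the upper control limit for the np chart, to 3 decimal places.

10.848

p̄ = Σdᵢ / (k·n) = 73 / (16 × 120) = 0.03802
UCL = np̄ + 3·√(np̄(1−p̄)) = 4.5625 + 3 × √(4.5625×0.96198) = 4.5625 + 3 × 2.0950 = 10.8475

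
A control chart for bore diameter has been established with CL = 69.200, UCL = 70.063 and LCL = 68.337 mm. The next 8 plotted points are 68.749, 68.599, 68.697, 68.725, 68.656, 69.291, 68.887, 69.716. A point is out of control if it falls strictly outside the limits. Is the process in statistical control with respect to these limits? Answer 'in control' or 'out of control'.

in control

All 8 points lie within [68.337, 70.063].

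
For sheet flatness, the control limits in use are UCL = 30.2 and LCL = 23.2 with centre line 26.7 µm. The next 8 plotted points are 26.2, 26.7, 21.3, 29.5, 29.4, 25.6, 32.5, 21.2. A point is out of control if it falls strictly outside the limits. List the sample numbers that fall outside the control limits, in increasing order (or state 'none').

Compare each point to [23.2, 30.2]: sample 3 = 21.3 < LCL; sample 7 = 32.5 > UCL; sample 8 = 21.2 < LCL.

3, 7, 8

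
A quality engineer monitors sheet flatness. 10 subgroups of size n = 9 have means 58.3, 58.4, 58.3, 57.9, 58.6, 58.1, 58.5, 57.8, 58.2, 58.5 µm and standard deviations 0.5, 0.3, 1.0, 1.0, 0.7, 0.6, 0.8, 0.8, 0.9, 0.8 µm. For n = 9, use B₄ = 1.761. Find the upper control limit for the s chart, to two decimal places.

s̄ = (0.5 + 0.3 + 1.0 + 1.0 + 0.7 + 0.6 + 0.8 + 0.8 + 0.9 + 0.8) / 10 = 0.7400
UCL_s = B₄·s̄ = 1.761 × 0.7400 = 1.3031

1.30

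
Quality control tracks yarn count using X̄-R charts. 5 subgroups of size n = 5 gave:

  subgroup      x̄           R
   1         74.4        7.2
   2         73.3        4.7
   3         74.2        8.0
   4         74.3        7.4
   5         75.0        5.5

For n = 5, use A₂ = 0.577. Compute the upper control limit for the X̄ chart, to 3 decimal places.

X̄̄ = (74.4 + 73.3 + 74.2 + 74.3 + 75.0) / 5 = 371.2000 / 5 = 74.2400
R̄ = (7.2 + 4.7 + 8.0 + 7.4 + 5.5) / 5 = 32.8000 / 5 = 6.5600
UCL = X̄̄ + A₂·R̄ = 74.2400 + 0.577 × 6.5600 = 78.0251

78.025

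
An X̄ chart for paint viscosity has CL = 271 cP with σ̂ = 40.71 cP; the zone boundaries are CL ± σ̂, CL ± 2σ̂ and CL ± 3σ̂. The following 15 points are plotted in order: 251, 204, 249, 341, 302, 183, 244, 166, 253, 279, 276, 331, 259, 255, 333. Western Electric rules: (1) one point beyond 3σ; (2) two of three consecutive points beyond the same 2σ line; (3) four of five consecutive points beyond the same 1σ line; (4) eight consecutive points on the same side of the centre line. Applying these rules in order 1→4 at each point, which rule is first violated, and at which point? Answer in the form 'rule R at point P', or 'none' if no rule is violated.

Zone of each point (C = within 1σ̂, B = 1σ̂–2σ̂, A = 2σ̂–3σ̂, * = beyond 3σ̂; sign = side of CL): 1:-C, 2:-B, 3:-C, 4:+B, 5:+C, 6:-A, 7:-C, 8:-A, 9:-C, 10:+C, 11:+C, 12:+B, 13:-C, 14:-C, 15:+B
Rule 2 (two of three consecutive points beyond the same 2σ limit) is satisfied at point 8.

rule 2 at point 8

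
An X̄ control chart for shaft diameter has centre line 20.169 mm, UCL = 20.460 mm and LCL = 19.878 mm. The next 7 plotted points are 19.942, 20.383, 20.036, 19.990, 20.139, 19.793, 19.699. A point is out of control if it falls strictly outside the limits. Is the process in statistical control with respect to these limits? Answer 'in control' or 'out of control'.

out of control

Compare each point to [19.878, 20.460]: sample 6 = 19.793 < LCL; sample 7 = 19.699 < LCL.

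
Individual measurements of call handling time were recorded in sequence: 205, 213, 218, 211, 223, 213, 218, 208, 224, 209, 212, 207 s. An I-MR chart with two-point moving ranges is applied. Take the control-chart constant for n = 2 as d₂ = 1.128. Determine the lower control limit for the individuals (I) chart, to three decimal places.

190.206

X̄ = (205 + 213 + 218 + 211 + 223 + 213 + 218 + 208 + 224 + 209 + 212 + 207) / 12 = 213.4167
Moving ranges: 8, 5, 7, 12, 10, 5, 10, 16, 15, 3, 5; M̄R̄ = 96.0000 / 11 = 8.7273
LCL = X̄ − 3·M̄R̄/d₂ = 213.4167 − 3 × 8.7273 / 1.128 = 190.2058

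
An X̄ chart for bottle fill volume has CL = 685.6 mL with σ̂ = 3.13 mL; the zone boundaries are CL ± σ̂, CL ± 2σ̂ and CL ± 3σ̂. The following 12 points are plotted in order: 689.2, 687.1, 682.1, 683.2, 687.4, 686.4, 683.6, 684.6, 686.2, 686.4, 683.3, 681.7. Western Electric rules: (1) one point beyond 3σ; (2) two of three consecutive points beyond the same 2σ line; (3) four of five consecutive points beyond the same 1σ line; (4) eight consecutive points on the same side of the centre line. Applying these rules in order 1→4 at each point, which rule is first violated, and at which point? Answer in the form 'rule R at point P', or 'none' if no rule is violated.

Zone of each point (C = within 1σ̂, B = 1σ̂–2σ̂, A = 2σ̂–3σ̂, * = beyond 3σ̂; sign = side of CL): 1:+B, 2:+C, 3:-B, 4:-C, 5:+C, 6:+C, 7:-C, 8:-C, 9:+C, 10:+C, 11:-C, 12:-B
No rule fires across all 12 points.

none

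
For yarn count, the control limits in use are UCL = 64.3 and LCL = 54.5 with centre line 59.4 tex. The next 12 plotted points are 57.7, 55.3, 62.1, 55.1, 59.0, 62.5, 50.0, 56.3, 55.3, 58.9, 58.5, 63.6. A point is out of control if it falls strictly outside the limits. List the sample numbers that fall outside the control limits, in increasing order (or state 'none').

Compare each point to [54.5, 64.3]: sample 7 = 50.0 < LCL.

7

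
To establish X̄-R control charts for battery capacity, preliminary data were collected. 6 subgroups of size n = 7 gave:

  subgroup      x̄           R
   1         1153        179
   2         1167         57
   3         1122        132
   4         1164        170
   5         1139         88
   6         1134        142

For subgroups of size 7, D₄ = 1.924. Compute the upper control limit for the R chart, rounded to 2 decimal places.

246.27

R̄ = (179 + 57 + 132 + 170 + 88 + 142) / 6 = 768.0000 / 6 = 128.0000
UCL_R = D₄·R̄ = 1.924 × 128.0000 = 246.2720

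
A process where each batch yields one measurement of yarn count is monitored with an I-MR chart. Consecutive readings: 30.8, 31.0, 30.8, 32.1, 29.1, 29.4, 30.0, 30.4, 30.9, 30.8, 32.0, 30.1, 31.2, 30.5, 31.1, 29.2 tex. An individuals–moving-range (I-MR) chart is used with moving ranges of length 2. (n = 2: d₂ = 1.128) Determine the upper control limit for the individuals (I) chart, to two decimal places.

X̄ = (30.8 + 31.0 + 30.8 + 32.1 + 29.1 + 29.4 + 30.0 + 30.4 + 30.9 + 30.8 + 32.0 + 30.1 + 31.2 + 30.5 + 31.1 + 29.2) / 16 = 30.5875
Moving ranges: 0.2, 0.2, 1.3, 3.0, 0.3, 0.6, 0.4, 0.5, 0.1, 1.2, 1.9, 1.1, 0.7, 0.6, 1.9; M̄R̄ = 14.0000 / 15 = 0.9333
UCL = X̄ + 3·M̄R̄/d₂ = 30.5875 + 3 × 0.9333 / 1.128 = 33.0698

33.07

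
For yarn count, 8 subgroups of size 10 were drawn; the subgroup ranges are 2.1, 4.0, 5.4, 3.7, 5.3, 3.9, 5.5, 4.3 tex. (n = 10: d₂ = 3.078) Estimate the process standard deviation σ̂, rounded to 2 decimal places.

1.39

R̄ = (2.1 + 4.0 + 5.4 + 3.7 + 5.3 + 3.9 + 5.5 + 4.3) / 8 = 4.2750
σ̂ = R̄ / d₂ = 4.2750 / 3.078 = 1.3889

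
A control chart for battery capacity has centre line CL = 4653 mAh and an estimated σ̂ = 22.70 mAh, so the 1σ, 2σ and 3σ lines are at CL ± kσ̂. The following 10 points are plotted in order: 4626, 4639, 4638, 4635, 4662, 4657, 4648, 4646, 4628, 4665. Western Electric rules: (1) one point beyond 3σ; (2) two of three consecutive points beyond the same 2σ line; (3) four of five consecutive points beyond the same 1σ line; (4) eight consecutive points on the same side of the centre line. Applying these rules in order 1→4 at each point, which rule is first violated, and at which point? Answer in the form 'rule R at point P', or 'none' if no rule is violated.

none

Zone of each point (C = within 1σ̂, B = 1σ̂–2σ̂, A = 2σ̂–3σ̂, * = beyond 3σ̂; sign = side of CL): 1:-B, 2:-C, 3:-C, 4:-C, 5:+C, 6:+C, 7:-C, 8:-C, 9:-B, 10:+C
No rule fires across all 10 points.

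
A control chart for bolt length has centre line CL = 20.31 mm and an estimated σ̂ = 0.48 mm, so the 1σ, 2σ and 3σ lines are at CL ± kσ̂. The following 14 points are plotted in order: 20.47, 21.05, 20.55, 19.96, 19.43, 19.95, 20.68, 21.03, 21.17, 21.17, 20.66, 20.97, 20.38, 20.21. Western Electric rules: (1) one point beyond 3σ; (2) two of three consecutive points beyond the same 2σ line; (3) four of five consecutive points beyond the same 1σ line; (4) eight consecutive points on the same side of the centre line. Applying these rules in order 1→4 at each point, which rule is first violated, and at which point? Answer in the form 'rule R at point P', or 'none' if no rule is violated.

rule 3 at point 12

Zone of each point (C = within 1σ̂, B = 1σ̂–2σ̂, A = 2σ̂–3σ̂, * = beyond 3σ̂; sign = side of CL): 1:+C, 2:+B, 3:+C, 4:-C, 5:-B, 6:-C, 7:+C, 8:+B, 9:+B, 10:+B, 11:+C, 12:+B, 13:+C, 14:-C
Rule 3 (four of five consecutive points beyond the same 1σ limit) is satisfied at point 12.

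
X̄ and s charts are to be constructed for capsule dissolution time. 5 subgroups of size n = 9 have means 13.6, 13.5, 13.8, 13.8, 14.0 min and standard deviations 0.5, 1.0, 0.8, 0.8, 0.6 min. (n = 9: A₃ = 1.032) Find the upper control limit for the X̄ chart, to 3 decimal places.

X̄̄ = (13.6 + 13.5 + 13.8 + 13.8 + 14.0) / 5 = 13.7400
s̄ = (0.5 + 1.0 + 0.8 + 0.8 + 0.6) / 5 = 0.7400
UCL = X̄̄ + A₃·s̄ = 13.7400 + 1.032 × 0.7400 = 14.5037

14.504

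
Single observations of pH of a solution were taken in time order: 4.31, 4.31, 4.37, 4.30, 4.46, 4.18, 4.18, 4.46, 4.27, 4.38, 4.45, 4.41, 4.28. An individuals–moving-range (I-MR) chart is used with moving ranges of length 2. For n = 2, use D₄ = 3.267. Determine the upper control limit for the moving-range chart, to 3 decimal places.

0.378

Moving ranges: 0.00, 0.06, 0.07, 0.16, 0.28, 0.00, 0.28, 0.19, 0.11, 0.07, 0.04, 0.13; M̄R̄ = 1.3900 / 12 = 0.1158
UCL_MR = D₄·M̄R̄ = 3.267 × 0.1158 = 0.3784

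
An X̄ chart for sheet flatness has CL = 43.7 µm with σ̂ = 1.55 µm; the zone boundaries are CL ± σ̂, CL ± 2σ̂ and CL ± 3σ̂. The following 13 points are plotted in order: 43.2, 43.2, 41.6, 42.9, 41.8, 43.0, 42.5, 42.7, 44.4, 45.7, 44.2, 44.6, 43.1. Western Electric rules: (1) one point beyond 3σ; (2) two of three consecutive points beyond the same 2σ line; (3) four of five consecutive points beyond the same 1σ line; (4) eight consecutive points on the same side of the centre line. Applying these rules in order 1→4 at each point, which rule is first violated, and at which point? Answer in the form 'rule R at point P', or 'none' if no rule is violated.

Zone of each point (C = within 1σ̂, B = 1σ̂–2σ̂, A = 2σ̂–3σ̂, * = beyond 3σ̂; sign = side of CL): 1:-C, 2:-C, 3:-B, 4:-C, 5:-B, 6:-C, 7:-C, 8:-C, 9:+C, 10:+B, 11:+C, 12:+C, 13:-C
Rule 4 (eight consecutive points on the same side of the centre line) is satisfied at point 8.

rule 4 at point 8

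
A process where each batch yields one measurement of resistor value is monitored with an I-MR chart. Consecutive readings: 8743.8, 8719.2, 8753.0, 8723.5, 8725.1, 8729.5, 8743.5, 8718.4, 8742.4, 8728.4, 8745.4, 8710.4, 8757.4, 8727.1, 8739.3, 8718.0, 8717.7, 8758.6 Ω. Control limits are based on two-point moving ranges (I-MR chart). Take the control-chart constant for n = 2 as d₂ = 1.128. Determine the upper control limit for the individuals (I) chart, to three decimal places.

X̄ = (8743.8 + 8719.2 + 8753.0 + 8723.5 + 8725.1 + 8729.5 + 8743.5 + 8718.4 + 8742.4 + 8728.4 + 8745.4 + 8710.4 + 8757.4 + 8727.1 + 8739.3 + 8718.0 + 8717.7 + 8758.6) / 18 = 8733.3722
Moving ranges: 24.6, 33.8, 29.5, 1.6, 4.4, 14.0, 25.1, 24.0, 14.0, 17.0, 35.0, 47.0, 30.3, 12.2, 21.3, 0.3, 40.9; M̄R̄ = 375.0000 / 17 = 22.0588
UCL = X̄ + 3·M̄R̄/d₂ = 8733.3722 + 3 × 22.0588 / 1.128 = 8792.0393

8792.039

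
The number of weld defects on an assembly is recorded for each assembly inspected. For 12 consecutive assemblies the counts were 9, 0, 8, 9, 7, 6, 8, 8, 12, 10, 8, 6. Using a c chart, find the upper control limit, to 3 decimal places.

c̄ = (9 + 0 + 8 + 9 + 7 + 6 + 8 + 8 + 12 + 10 + 8 + 6) / 12 = 91 / 12 = 7.5833
UCL = c̄ + 3√c̄ = 7.5833 + 3 × √7.5833 = 7.5833 + 3 × 2.7538 = 15.8447

15.845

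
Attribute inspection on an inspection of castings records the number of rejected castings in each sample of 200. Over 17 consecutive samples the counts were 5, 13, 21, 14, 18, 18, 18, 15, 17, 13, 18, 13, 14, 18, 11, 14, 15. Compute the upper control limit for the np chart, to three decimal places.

p̄ = Σdᵢ / (k·n) = 255 / (17 × 200) = 0.07500
UCL = np̄ + 3·√(np̄(1−p̄)) = 15.0000 + 3 × √(15.0000×0.92500) = 15.0000 + 3 × 3.7249 = 26.1747

26.175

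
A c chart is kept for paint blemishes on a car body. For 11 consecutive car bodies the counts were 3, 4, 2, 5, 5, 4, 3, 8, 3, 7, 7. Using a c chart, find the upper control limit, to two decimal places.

c̄ = (3 + 4 + 2 + 5 + 5 + 4 + 3 + 8 + 3 + 7 + 7) / 11 = 51 / 11 = 4.6364
UCL = c̄ + 3√c̄ = 4.6364 + 3 × √4.6364 = 4.6364 + 3 × 2.1532 = 11.0960

11.10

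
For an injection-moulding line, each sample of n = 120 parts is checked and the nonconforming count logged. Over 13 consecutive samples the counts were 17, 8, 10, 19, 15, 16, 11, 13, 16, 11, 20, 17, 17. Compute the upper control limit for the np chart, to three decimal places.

25.363

p̄ = Σdᵢ / (k·n) = 190 / (13 × 120) = 0.12179
UCL = np̄ + 3·√(np̄(1−p̄)) = 14.6154 + 3 × √(14.6154×0.87821) = 14.6154 + 3 × 3.5826 = 25.3633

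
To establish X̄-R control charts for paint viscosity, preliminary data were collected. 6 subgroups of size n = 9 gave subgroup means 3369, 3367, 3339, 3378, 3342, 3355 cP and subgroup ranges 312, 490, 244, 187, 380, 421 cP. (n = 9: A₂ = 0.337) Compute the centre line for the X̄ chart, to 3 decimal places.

X̄̄ = (3369 + 3367 + 3339 + 3378 + 3342 + 3355) / 6 = 20150.0000 / 6 = 3358.3333
CL = X̄̄ = 3358.3333

3358.333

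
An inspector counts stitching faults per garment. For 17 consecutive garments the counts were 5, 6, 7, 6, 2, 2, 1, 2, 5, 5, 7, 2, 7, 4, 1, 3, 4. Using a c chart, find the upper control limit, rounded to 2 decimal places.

10.10

c̄ = (5 + 6 + 7 + 6 + 2 + 2 + 1 + 2 + 5 + 5 + 7 + 2 + 7 + 4 + 1 + 3 + 4) / 17 = 69 / 17 = 4.0588
UCL = c̄ + 3√c̄ = 4.0588 + 3 × √4.0588 = 4.0588 + 3 × 2.0147 = 10.1028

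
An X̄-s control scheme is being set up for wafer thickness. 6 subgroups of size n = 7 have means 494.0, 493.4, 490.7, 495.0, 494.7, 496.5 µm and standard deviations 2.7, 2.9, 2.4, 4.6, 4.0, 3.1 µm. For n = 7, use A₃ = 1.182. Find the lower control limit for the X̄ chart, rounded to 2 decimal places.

490.17

X̄̄ = (494.0 + 493.4 + 490.7 + 495.0 + 494.7 + 496.5) / 6 = 494.0500
s̄ = (2.7 + 2.9 + 2.4 + 4.6 + 4.0 + 3.1) / 6 = 3.2833
LCL = X̄̄ − A₃·s̄ = 494.0500 − 1.182 × 3.2833 = 490.1691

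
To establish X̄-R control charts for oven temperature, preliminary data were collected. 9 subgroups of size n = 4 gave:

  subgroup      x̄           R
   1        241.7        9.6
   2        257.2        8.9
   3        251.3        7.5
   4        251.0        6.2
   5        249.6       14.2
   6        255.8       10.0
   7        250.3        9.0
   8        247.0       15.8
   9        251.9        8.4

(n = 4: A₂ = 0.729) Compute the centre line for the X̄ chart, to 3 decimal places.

250.644

X̄̄ = (241.7 + 257.2 + 251.3 + 251.0 + 249.6 + 255.8 + 250.3 + 247.0 + 251.9) / 9 = 2255.8000 / 9 = 250.6444
CL = X̄̄ = 250.6444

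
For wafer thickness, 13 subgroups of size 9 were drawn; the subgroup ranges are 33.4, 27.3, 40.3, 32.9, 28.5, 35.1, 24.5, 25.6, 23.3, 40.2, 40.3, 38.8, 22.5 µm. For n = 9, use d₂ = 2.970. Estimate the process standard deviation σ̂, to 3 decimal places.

R̄ = (33.4 + 27.3 + 40.3 + 32.9 + 28.5 + 35.1 + 24.5 + 25.6 + 23.3 + 40.2 + 40.3 + 38.8 + 22.5) / 13 = 31.7462
σ̂ = R̄ / d₂ = 31.7462 / 2.970 = 10.6889

10.689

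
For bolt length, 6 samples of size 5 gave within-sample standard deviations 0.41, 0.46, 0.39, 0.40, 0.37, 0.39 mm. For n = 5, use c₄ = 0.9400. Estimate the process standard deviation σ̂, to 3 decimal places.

s̄ = (0.41 + 0.46 + 0.39 + 0.40 + 0.37 + 0.39) / 6 = 0.4033
σ̂ = s̄ / c₄ = 0.4033 / 0.9400 = 0.4291

0.429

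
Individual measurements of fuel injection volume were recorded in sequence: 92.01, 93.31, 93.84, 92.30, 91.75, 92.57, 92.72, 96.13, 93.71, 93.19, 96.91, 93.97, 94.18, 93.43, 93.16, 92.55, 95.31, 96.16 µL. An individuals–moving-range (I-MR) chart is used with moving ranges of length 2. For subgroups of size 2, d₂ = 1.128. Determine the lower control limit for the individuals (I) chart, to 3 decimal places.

X̄ = (92.01 + 93.31 + 93.84 + 92.30 + 91.75 + 92.57 + 92.72 + 96.13 + 93.71 + 93.19 + 96.91 + 93.97 + 94.18 + 93.43 + 93.16 + 92.55 + 95.31 + 96.16) / 18 = 93.7333
Moving ranges: 1.30, 0.53, 1.54, 0.55, 0.82, 0.15, 3.41, 2.42, 0.52, 3.72, 2.94, 0.21, 0.75, 0.27, 0.61, 2.76, 0.85; M̄R̄ = 23.3500 / 17 = 1.3735
LCL = X̄ − 3·M̄R̄/d₂ = 93.7333 − 3 × 1.3735 / 1.128 = 90.0803

90.080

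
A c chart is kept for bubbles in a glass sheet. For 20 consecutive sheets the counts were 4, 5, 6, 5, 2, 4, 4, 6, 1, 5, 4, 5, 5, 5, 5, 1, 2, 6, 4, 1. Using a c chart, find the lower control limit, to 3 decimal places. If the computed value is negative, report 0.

0.000

c̄ = (4 + 5 + 6 + 5 + 2 + 4 + 4 + 6 + 1 + 5 + 4 + 5 + 5 + 5 + 5 + 1 + 2 + 6 + 4 + 1) / 20 = 80 / 20 = 4.0000
LCL = c̄ − 3√c̄ = 4.0000 − 3 × 2.0000 = -2.0000 → 0 (cannot be negative)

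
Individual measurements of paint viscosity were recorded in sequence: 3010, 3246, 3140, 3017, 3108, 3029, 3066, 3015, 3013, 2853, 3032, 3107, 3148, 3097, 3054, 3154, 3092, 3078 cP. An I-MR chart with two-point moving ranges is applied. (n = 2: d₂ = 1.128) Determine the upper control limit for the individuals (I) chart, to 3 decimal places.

X̄ = (3010 + 3246 + 3140 + 3017 + 3108 + 3029 + 3066 + 3015 + 3013 + 2853 + 3032 + 3107 + 3148 + 3097 + 3054 + 3154 + 3092 + 3078) / 18 = 3069.9444
Moving ranges: 236, 106, 123, 91, 79, 37, 51, 2, 160, 179, 75, 41, 51, 43, 100, 62, 14; M̄R̄ = 1450.0000 / 17 = 85.2941
UCL = X̄ + 3·M̄R̄/d₂ = 3069.9444 + 3 × 85.2941 / 1.128 = 3296.7905

3296.791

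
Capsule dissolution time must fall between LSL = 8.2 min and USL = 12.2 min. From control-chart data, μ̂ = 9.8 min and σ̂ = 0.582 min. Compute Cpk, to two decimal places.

0.92

Cpu = (USL − μ̂) / (3σ̂) = (12.2 − 9.8) / (3 × 0.582) = 1.3746; Cpl = (μ̂ − LSL) / (3σ̂) = (9.8 − 8.2) / (3 × 0.582) = 0.9164; Cpk = min(Cpu, Cpl) = 0.9164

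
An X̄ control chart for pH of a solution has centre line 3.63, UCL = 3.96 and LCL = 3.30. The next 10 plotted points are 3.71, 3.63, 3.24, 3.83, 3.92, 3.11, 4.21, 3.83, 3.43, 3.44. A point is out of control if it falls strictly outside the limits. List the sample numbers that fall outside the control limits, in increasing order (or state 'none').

3, 6, 7

Compare each point to [3.30, 3.96]: sample 3 = 3.24 < LCL; sample 6 = 3.11 < LCL; sample 7 = 4.21 > UCL.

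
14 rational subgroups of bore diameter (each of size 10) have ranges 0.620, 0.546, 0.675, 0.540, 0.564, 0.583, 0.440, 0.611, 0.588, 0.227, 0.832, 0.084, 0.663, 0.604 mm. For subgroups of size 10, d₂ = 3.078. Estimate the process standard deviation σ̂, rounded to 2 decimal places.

0.18

R̄ = (0.620 + 0.546 + 0.675 + 0.540 + 0.564 + 0.583 + 0.440 + 0.611 + 0.588 + 0.227 + 0.832 + 0.084 + 0.663 + 0.604) / 14 = 0.5412
σ̂ = R̄ / d₂ = 0.5412 / 3.078 = 0.1758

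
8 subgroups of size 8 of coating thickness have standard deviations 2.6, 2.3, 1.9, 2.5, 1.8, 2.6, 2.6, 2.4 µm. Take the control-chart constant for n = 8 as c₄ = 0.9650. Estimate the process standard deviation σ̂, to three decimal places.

2.422

s̄ = (2.6 + 2.3 + 1.9 + 2.5 + 1.8 + 2.6 + 2.6 + 2.4) / 8 = 2.3375
σ̂ = s̄ / c₄ = 2.3375 / 0.9650 = 2.4223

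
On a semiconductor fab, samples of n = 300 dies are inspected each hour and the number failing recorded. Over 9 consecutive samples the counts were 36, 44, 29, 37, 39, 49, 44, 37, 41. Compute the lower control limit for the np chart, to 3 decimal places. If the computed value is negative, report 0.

21.975

p̄ = Σdᵢ / (k·n) = 356 / (9 × 300) = 0.13185
LCL = np̄ − 3·√(np̄(1−p̄)) = 39.5556 − 3 × 5.8600 = 21.9754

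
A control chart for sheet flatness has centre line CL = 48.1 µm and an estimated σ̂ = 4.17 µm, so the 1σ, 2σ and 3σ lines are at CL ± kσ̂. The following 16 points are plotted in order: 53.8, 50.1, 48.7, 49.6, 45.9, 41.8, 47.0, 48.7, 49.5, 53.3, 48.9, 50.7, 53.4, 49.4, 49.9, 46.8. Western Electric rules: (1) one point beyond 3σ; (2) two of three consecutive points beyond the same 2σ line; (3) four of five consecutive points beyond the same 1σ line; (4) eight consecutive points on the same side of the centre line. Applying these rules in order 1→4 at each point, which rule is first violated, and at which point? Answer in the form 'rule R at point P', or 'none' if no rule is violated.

rule 4 at point 15

Zone of each point (C = within 1σ̂, B = 1σ̂–2σ̂, A = 2σ̂–3σ̂, * = beyond 3σ̂; sign = side of CL): 1:+B, 2:+C, 3:+C, 4:+C, 5:-C, 6:-B, 7:-C, 8:+C, 9:+C, 10:+B, 11:+C, 12:+C, 13:+B, 14:+C, 15:+C, 16:-C
Rule 4 (eight consecutive points on the same side of the centre line) is satisfied at point 15.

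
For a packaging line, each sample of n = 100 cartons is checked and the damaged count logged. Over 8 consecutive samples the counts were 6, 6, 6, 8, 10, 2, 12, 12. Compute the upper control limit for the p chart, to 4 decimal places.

0.1577

p̄ = Σdᵢ / (k·n) = 62 / (8 × 100) = 0.07750
UCL = p̄ + 3·√(p̄(1−p̄)/n) = 0.07750 + 3 × √(0.07750×0.92250/100) = 0.07750 + 3 × 0.02674 = 0.15771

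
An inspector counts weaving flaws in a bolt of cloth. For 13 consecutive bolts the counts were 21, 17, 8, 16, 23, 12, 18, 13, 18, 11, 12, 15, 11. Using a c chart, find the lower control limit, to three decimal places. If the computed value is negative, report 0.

c̄ = (21 + 17 + 8 + 16 + 23 + 12 + 18 + 13 + 18 + 11 + 12 + 15 + 11) / 13 = 195 / 13 = 15.0000
LCL = c̄ − 3√c̄ = 15.0000 − 3 × 3.8730 = 3.3810

3.381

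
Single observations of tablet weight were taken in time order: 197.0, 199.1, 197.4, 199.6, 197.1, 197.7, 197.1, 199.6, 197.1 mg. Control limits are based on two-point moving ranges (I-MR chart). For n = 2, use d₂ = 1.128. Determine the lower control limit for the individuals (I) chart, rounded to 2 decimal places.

X̄ = (197.0 + 199.1 + 197.4 + 199.6 + 197.1 + 197.7 + 197.1 + 199.6 + 197.1) / 9 = 197.9667
Moving ranges: 2.1, 1.7, 2.2, 2.5, 0.6, 0.6, 2.5, 2.5; M̄R̄ = 14.7000 / 8 = 1.8375
LCL = X̄ − 3·M̄R̄/d₂ = 197.9667 − 3 × 1.8375 / 1.128 = 193.0797

193.08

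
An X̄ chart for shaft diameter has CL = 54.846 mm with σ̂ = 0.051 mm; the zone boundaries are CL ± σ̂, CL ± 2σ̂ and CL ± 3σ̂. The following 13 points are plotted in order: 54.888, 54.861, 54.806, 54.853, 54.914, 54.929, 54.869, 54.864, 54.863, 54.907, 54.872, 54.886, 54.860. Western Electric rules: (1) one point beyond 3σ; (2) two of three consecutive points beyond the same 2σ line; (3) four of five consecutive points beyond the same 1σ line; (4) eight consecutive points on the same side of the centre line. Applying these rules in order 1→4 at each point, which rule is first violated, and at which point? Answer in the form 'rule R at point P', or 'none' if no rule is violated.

Zone of each point (C = within 1σ̂, B = 1σ̂–2σ̂, A = 2σ̂–3σ̂, * = beyond 3σ̂; sign = side of CL): 1:+C, 2:+C, 3:-C, 4:+C, 5:+B, 6:+B, 7:+C, 8:+C, 9:+C, 10:+B, 11:+C, 12:+C, 13:+C
Rule 4 (eight consecutive points on the same side of the centre line) is satisfied at point 11.

rule 4 at point 11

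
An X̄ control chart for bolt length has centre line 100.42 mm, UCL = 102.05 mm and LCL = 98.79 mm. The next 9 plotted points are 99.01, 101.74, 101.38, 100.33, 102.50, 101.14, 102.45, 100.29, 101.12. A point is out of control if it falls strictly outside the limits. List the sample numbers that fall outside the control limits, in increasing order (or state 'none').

Compare each point to [98.79, 102.05]: sample 5 = 102.50 > UCL; sample 7 = 102.45 > UCL.

5, 7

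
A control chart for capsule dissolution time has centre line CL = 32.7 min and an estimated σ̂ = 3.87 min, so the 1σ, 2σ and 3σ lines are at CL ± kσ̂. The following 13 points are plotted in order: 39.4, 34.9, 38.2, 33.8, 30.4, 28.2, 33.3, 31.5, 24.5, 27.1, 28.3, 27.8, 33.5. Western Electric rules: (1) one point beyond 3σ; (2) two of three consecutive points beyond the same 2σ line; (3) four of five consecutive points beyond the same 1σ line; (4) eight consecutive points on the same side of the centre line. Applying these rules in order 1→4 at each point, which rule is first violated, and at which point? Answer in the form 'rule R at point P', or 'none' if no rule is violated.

Zone of each point (C = within 1σ̂, B = 1σ̂–2σ̂, A = 2σ̂–3σ̂, * = beyond 3σ̂; sign = side of CL): 1:+B, 2:+C, 3:+B, 4:+C, 5:-C, 6:-B, 7:+C, 8:-C, 9:-A, 10:-B, 11:-B, 12:-B, 13:+C
Rule 3 (four of five consecutive points beyond the same 1σ limit) is satisfied at point 12.

rule 3 at point 12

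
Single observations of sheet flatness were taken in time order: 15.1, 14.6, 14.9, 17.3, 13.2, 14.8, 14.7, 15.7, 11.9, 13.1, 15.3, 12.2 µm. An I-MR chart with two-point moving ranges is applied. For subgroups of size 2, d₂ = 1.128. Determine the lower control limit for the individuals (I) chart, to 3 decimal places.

X̄ = (15.1 + 14.6 + 14.9 + 17.3 + 13.2 + 14.8 + 14.7 + 15.7 + 11.9 + 13.1 + 15.3 + 12.2) / 12 = 14.4000
Moving ranges: 0.5, 0.3, 2.4, 4.1, 1.6, 0.1, 1.0, 3.8, 1.2, 2.2, 3.1; M̄R̄ = 20.3000 / 11 = 1.8455
LCL = X̄ − 3·M̄R̄/d₂ = 14.4000 − 3 × 1.8455 / 1.128 = 9.4919

9.492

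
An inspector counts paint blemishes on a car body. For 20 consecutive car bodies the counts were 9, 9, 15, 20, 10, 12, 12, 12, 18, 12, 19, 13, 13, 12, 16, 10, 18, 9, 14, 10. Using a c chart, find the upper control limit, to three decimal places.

c̄ = (9 + 9 + 15 + 20 + 10 + 12 + 12 + 12 + 18 + 12 + 19 + 13 + 13 + 12 + 16 + 10 + 18 + 9 + 14 + 10) / 20 = 263 / 20 = 13.1500
UCL = c̄ + 3√c̄ = 13.1500 + 3 × √13.1500 = 13.1500 + 3 × 3.6263 = 24.0289

24.029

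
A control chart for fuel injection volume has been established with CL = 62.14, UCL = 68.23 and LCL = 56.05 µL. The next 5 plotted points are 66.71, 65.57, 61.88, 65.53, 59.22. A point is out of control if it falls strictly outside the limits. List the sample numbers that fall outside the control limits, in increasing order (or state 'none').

All 5 points lie within [56.05, 68.23].

none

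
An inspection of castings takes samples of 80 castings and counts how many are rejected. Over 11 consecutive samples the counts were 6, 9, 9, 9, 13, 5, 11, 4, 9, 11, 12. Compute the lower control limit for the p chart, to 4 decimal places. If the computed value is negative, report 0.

p̄ = Σdᵢ / (k·n) = 98 / (11 × 80) = 0.11136
LCL = p̄ − 3·√(p̄(1−p̄)/n) = 0.11136 − 3 × 0.03517 = 0.00585

0.0058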